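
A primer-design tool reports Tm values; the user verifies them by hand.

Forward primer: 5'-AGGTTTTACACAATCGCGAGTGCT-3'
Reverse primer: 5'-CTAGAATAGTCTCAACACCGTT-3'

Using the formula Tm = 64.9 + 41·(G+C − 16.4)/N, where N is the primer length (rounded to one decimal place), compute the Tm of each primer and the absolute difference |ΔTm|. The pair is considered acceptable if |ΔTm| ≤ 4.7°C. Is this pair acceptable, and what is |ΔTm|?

Forward: G+C = 11, N = 24 → Tm = 64.9 + 41·(11 − 16.4)/24 = 55.7°C.
Reverse: G+C = 9, N = 22 → Tm = 64.9 + 41·(9 − 16.4)/22 = 51.1°C.
|ΔTm| = |55.7 − 51.1| = 4.6°C, ≤ 4.7°C.

|ΔTm| = 4.6°C; the pair is acceptable.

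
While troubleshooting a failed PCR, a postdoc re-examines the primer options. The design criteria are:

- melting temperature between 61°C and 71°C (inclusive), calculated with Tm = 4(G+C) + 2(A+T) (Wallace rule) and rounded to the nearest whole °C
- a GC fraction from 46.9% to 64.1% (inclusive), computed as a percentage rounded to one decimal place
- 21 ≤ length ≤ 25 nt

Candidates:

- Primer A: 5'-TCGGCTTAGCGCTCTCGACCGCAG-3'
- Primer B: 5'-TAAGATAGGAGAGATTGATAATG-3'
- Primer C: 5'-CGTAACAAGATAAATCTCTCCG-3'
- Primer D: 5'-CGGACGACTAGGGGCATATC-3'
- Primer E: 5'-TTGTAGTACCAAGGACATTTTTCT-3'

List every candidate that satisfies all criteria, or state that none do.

None of the candidates satisfy all criteria.

Primer A (24 nt, A=3 T=5 G=7 C=9): Tm = 2·8 + 4·16 = 80°C, outside 61–71°C ✗; GC 16/24 = 66.7%, outside 46.9–64.1% ✗; length 24 ✓ — fails.
Primer B (23 nt, A=10 T=6 G=7 C=0): Tm = 2·16 + 4·7 = 60°C, outside 61–71°C ✗; GC 7/23 = 30.4%, outside 46.9–64.1% ✗; length 23 ✓ — fails.
Primer C (22 nt, A=8 T=5 G=3 C=6): Tm = 2·13 + 4·9 = 62°C ✓; GC 9/22 = 40.9%, outside 46.9–64.1% ✗; length 22 ✓ — fails.
Primer D (20 nt, A=5 T=3 G=7 C=5): Tm = 2·8 + 4·12 = 64°C ✓; GC 12/20 = 60.0% ✓; length 20, outside 21–25 ✗ — fails.
Primer E (24 nt, A=6 T=10 G=4 C=4): Tm = 2·16 + 4·8 = 64°C ✓; GC 8/24 = 33.3%, outside 46.9–64.1% ✗; length 24 ✓ — fails.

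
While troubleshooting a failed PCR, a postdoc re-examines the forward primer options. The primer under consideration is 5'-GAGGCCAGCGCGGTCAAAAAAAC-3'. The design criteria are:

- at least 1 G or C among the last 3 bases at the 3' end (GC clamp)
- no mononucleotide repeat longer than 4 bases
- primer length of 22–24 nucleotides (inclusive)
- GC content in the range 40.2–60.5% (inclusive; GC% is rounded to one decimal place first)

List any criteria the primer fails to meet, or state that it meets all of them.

Fails: homopolymer run.

Base counts: A=9, T=1, G=7, C=6 (length 23).
GC clamp: 3' end AAC has 1 G/C ✓
homopolymer run: longest run = 7, exceeds 4 ✗
length: length 23 ✓
GC content: GC 13/23 = 56.5% ✓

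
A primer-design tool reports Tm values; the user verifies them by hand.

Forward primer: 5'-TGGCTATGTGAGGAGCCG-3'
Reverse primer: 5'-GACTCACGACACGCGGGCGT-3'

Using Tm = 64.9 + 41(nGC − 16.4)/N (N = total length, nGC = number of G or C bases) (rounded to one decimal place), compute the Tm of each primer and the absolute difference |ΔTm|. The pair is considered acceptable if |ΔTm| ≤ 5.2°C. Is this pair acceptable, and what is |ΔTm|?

|ΔTm| = 7.4°C; the pair is not acceptable.

Forward: G+C = 11, N = 18 → Tm = 64.9 + 41·(11 − 16.4)/18 = 52.6°C.
Reverse: G+C = 14, N = 20 → Tm = 64.9 + 41·(14 − 16.4)/20 = 60.0°C.
|ΔTm| = |52.6 − 60.0| = 7.4°C, > 5.2°C.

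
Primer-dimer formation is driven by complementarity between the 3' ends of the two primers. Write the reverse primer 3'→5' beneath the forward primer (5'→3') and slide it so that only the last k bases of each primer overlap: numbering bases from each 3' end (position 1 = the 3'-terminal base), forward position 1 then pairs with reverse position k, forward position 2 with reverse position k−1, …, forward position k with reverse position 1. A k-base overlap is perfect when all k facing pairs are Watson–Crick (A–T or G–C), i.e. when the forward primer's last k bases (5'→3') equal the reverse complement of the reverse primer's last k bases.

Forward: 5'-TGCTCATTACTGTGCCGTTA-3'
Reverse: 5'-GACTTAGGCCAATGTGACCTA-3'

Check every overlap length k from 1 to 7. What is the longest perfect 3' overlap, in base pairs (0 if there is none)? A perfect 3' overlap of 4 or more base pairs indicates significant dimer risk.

Longest perfect overlap: 2 complementary base pairs; below the dimer-risk threshold (threshold 4).

Last 7 bases (5'→3') — forward …GCCGTTA, reverse …TGACCTA.
Reverse complement of the reverse primer's last 7 bases: TAGGTCA; its first k bases are the reverse complement of the reverse primer's last k bases, so a perfect k-base overlap needs the forward primer's last k bases to equal them.
Comparing (forward last k vs required): k=1: A vs T ✗; k=2: TA vs TA ✓; k=3: TTA vs TAG ✗; k=4: GTTA vs TAGG ✗; k=5: CGTTA vs TAGGT ✗; k=6: CCGTTA vs TAGGTC ✗; k=7: GCCGTTA vs TAGGTCA ✗.
Only k = 2 is perfect, so the longest perfect 3' overlap is 2.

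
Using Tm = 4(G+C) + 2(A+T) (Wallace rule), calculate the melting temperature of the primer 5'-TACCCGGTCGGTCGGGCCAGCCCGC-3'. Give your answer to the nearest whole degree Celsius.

Base counts: A=2, T=3, G=9, C=11 (length 25).
Tm = 2·(2+3) + 4·(9+11) = 2·5 + 4·20 = 10 + 80 = 90°C.

90°C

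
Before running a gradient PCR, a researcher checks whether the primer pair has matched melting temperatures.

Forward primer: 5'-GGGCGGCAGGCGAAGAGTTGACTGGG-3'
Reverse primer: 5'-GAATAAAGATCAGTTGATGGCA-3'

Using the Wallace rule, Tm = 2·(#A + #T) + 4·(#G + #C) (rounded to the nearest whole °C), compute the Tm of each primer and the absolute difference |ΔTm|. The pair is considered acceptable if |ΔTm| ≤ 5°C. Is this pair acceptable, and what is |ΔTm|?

|ΔTm| = 28°C; the pair is not acceptable.

Forward: A=5 T=3 G=14 C=4 → Tm = 2·8 + 4·18 = 88°C.
Reverse: A=9 T=5 G=6 C=2 → Tm = 2·14 + 4·8 = 60°C.
|ΔTm| = |88 − 60| = 28°C, > 5°C.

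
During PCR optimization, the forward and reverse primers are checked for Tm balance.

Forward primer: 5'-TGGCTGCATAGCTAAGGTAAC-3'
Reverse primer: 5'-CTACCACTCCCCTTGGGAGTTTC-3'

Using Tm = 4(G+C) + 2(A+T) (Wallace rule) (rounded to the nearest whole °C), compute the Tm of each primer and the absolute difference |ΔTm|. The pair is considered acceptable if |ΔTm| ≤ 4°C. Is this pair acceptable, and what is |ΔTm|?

Forward: A=6 T=5 G=6 C=4 → Tm = 2·11 + 4·10 = 62°C.
Reverse: A=3 T=7 G=4 C=9 → Tm = 2·10 + 4·13 = 72°C.
|ΔTm| = |62 − 72| = 10°C, > 4°C.

|ΔTm| = 10°C; the pair is not acceptable.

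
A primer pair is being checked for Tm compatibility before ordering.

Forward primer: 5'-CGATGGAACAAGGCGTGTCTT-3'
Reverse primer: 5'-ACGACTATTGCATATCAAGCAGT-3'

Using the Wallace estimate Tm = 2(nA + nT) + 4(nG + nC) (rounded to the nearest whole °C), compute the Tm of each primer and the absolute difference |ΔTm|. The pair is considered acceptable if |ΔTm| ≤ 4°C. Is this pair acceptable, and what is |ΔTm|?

Forward: A=5 T=5 G=7 C=4 → Tm = 2·10 + 4·11 = 64°C.
Reverse: A=8 T=6 G=4 C=5 → Tm = 2·14 + 4·9 = 64°C.
|ΔTm| = |64 − 64| = 0°C, ≤ 4°C.

|ΔTm| = 0°C; the pair is acceptable.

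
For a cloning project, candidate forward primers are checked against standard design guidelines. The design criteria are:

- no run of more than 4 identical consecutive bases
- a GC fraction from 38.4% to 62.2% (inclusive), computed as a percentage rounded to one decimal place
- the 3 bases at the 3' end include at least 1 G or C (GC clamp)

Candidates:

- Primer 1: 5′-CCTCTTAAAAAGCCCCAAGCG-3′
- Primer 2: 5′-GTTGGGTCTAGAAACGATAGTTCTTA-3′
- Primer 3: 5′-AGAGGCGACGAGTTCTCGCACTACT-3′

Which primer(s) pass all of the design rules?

Primer 1 (21 nt, A=7 T=3 G=3 C=8): longest run = 5, exceeds 4 ✗; GC 11/21 = 52.4% ✓; 3' end GCG has 3 G/C ✓ — fails.
Primer 2 (26 nt, A=7 T=9 G=7 C=3): longest run = 3 ✓; GC 10/26 = 38.5% ✓; 3' end TTA has 0 G/C, need ≥1 ✗ — fails.
Primer 3 (25 nt, A=6 T=5 G=7 C=7): longest run = 2 ✓; GC 14/25 = 56.0% ✓; 3' end ACT has 1 G/C ✓ — passes.

Primer 3 only.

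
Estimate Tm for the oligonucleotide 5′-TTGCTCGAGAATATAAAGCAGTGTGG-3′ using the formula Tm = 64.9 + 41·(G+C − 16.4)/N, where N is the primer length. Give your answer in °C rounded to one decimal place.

56.4°C

Base counts: A=8, T=7, G=8, C=3; G+C = 11, N = 26.
Tm = 64.9 + 41·(11 − 16.4)/26 = 64.9 + -221.40/26 = 56.4°C.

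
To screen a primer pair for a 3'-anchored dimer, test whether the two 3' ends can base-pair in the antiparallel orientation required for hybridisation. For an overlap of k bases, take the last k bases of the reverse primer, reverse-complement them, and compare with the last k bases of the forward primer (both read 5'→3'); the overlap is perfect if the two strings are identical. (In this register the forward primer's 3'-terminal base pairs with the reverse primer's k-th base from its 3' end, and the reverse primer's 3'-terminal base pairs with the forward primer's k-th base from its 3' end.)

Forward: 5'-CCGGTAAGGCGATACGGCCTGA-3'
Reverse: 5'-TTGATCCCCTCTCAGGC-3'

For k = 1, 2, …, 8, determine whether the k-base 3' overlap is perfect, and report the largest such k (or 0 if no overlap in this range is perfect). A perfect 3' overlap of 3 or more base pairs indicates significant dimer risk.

Longest perfect overlap: 6 complementary base pairs; significant dimer risk (threshold 3).

Last 8 bases (5'→3') — forward …CGGCCTGA, reverse …TCTCAGGC.
Reverse complement of the reverse primer's last 8 bases: GCCTGAGA; its first k bases are the reverse complement of the reverse primer's last k bases, so a perfect k-base overlap needs the forward primer's last k bases to equal them.
Comparing (forward last k vs required): k=1: A vs G ✗; k=2: GA vs GC ✗; k=3: TGA vs GCC ✗; k=4: CTGA vs GCCT ✗; k=5: CCTGA vs GCCTG ✗; k=6: GCCTGA vs GCCTGA ✓; k=7: GGCCTGA vs GCCTGAG ✗; k=8: CGGCCTGA vs GCCTGAGA ✗.
Only k = 6 is perfect, so the longest perfect 3' overlap is 6.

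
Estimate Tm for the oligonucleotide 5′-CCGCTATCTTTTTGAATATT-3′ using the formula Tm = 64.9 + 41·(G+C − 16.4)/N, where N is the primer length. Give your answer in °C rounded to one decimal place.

Base counts: A=4, T=10, G=2, C=4; G+C = 6, N = 20.
Tm = 64.9 + 41·(6 − 16.4)/20 = 64.9 + -426.40/20 = 43.6°C.

43.6°C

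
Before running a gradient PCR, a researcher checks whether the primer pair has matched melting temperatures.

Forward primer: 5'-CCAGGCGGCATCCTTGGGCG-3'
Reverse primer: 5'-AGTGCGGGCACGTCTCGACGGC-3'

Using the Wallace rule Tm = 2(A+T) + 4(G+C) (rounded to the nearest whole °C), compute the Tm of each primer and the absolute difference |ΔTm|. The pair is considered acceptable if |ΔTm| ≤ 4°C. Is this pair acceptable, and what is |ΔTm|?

Forward: A=2 T=3 G=8 C=7 → Tm = 2·5 + 4·15 = 70°C.
Reverse: A=3 T=3 G=9 C=7 → Tm = 2·6 + 4·16 = 76°C.
|ΔTm| = |70 − 76| = 6°C, > 4°C.

|ΔTm| = 6°C; the pair is not acceptable.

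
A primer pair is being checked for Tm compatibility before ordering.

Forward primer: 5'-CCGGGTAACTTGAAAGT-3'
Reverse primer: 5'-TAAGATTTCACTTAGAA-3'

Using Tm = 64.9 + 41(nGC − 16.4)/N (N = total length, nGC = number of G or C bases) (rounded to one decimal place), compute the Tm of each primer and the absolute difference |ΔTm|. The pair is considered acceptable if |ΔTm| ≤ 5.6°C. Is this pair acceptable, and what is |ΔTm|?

|ΔTm| = 9.6°C; the pair is not acceptable.

Forward: G+C = 8, N = 17 → Tm = 64.9 + 41·(8 − 16.4)/17 = 44.6°C.
Reverse: G+C = 4, N = 17 → Tm = 64.9 + 41·(4 − 16.4)/17 = 35.0°C.
|ΔTm| = |44.6 − 35.0| = 9.6°C, > 5.6°C.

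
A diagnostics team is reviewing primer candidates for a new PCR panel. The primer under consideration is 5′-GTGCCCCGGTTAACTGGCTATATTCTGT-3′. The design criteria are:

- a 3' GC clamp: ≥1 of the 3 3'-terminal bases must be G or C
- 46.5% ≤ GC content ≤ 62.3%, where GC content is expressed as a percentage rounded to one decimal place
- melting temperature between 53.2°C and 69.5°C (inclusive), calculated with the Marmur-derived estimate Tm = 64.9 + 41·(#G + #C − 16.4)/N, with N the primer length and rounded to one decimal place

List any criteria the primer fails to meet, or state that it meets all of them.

Base counts: A=4, T=10, G=7, C=7 (length 28).
GC clamp: 3' end TGT has 1 G/C ✓
GC content: GC 14/28 = 50.0% ✓
Tm: Tm = 64.9 + 41·(14 − 16.4)/28 = 61.4°C ✓

Meets all criteria.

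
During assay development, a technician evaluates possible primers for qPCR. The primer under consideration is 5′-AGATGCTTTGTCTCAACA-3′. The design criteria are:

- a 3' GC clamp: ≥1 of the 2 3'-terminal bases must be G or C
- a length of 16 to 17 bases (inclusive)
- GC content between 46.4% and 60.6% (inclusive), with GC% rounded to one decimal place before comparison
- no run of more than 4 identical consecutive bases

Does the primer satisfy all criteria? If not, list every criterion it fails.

Fails: length, GC content.

Base counts: A=5, T=6, G=3, C=4 (length 18).
GC clamp: 3' end CA has 1 G/C ✓
length: length 18, outside 16–17 ✗
GC content: GC 7/18 = 38.9%, outside 46.4–60.6% ✗
homopolymer run: longest run = 3 ✓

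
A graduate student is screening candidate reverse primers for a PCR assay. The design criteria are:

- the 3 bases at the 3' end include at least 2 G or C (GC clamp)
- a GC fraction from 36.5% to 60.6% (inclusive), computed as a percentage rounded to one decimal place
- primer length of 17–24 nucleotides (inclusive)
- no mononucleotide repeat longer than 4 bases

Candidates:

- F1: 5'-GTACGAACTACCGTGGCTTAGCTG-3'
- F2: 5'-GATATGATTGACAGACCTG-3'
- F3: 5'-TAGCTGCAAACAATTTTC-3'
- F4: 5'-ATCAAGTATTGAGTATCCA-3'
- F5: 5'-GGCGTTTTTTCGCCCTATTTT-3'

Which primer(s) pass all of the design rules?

F1 (24 nt, A=5 T=6 G=7 C=6): 3' end CTG has 2 G/C ✓; GC 13/24 = 54.2% ✓; length 24 ✓; longest run = 2 ✓ — passes.
F2 (19 nt, A=6 T=5 G=5 C=3): 3' end CTG has 2 G/C ✓; GC 8/19 = 42.1% ✓; length 19 ✓; longest run = 2 ✓ — passes.
F3 (18 nt, A=6 T=6 G=2 C=4): 3' end TTC has 1 G/C, need ≥2 ✗; GC 6/18 = 33.3%, outside 36.5–60.6% ✗; length 18 ✓; longest run = 4 ✓ — fails.
F4 (19 nt, A=7 T=6 G=3 C=3): 3' end CCA has 2 G/C ✓; GC 6/19 = 31.6%, outside 36.5–60.6% ✗; length 19 ✓; longest run = 2 ✓ — fails.
F5 (21 nt, A=1 T=11 G=4 C=5): 3' end TTT has 0 G/C, need ≥2 ✗; GC 9/21 = 42.9% ✓; length 21 ✓; longest run = 6, exceeds 4 ✗ — fails.

F1 and F2.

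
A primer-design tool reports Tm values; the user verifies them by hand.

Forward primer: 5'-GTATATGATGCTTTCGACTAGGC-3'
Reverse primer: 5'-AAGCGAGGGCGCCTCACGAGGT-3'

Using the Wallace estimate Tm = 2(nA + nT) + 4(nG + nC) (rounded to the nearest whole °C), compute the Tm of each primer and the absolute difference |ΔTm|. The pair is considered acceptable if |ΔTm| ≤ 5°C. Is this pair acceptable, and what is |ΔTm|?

|ΔTm| = 8°C; the pair is not acceptable.

Forward: A=5 T=8 G=6 C=4 → Tm = 2·13 + 4·10 = 66°C.
Reverse: A=5 T=2 G=9 C=6 → Tm = 2·7 + 4·15 = 74°C.
|ΔTm| = |66 − 74| = 8°C, > 5°C.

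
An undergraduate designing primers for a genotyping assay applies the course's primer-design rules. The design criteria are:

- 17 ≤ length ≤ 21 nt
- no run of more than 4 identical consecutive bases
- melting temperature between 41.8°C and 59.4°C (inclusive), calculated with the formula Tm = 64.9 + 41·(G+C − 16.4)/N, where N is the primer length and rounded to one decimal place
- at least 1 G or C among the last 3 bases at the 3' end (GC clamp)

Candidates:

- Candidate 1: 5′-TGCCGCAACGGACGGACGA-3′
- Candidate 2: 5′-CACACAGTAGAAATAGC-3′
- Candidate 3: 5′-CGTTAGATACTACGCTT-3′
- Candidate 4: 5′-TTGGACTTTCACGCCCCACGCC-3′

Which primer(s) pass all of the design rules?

Candidate 1, Candidate 2 and Candidate 3.

Candidate 1 (19 nt, A=5 T=1 G=7 C=6): length 19 ✓; longest run = 2 ✓; Tm = 64.9 + 41·(13 − 16.4)/19 = 57.6°C ✓; 3' end CGA has 2 G/C ✓ — passes.
Candidate 2 (17 nt, A=8 T=2 G=3 C=4): length 17 ✓; longest run = 3 ✓; Tm = 64.9 + 41·(7 − 16.4)/17 = 42.2°C ✓; 3' end AGC has 2 G/C ✓ — passes.
Candidate 3 (17 nt, A=4 T=6 G=3 C=4): length 17 ✓; longest run = 2 ✓; Tm = 64.9 + 41·(7 − 16.4)/17 = 42.2°C ✓; 3' end CTT has 1 G/C ✓ — passes.
Candidate 4 (22 nt, A=3 T=5 G=4 C=10): length 22, outside 17–21 ✗; longest run = 4 ✓; Tm = 64.9 + 41·(14 − 16.4)/22 = 60.4°C, outside 41.8–59.4°C ✗; 3' end GCC has 3 G/C ✓ — fails.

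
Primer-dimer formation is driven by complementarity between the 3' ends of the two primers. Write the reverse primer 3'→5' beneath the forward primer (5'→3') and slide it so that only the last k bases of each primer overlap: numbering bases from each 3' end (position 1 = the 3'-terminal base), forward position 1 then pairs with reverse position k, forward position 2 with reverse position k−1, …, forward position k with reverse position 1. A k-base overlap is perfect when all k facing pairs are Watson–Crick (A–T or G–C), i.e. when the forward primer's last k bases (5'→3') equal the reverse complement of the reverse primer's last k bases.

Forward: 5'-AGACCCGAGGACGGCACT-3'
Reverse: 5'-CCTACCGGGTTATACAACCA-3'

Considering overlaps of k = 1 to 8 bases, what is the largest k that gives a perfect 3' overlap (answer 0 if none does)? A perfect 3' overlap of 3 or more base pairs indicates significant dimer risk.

Last 8 bases (5'→3') — forward …ACGGCACT, reverse …TACAACCA.
Reverse complement of the reverse primer's last 8 bases: TGGTTGTA; its first k bases are the reverse complement of the reverse primer's last k bases, so a perfect k-base overlap needs the forward primer's last k bases to equal them.
Comparing (forward last k vs required): k=1: T vs T ✓; k=2: CT vs TG ✗; k=3: ACT vs TGG ✗; k=4: CACT vs TGGT ✗; k=5: GCACT vs TGGTT ✗; k=6: GGCACT vs TGGTTG ✗; k=7: CGGCACT vs TGGTTGT ✗; k=8: ACGGCACT vs TGGTTGTA ✗.
Only k = 1 is perfect, so the longest perfect 3' overlap is 1.

Longest perfect overlap: 1 complementary base pair; below the dimer-risk threshold (threshold 3).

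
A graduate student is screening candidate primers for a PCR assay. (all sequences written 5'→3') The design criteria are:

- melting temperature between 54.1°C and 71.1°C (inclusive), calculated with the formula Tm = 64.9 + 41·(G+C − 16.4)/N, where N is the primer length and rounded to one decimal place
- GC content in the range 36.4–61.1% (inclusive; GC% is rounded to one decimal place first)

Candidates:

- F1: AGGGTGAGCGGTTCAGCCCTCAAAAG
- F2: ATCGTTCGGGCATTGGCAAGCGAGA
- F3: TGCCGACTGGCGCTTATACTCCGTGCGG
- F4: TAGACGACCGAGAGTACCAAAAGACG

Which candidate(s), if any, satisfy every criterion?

F1 (26 nt, A=7 T=4 G=9 C=6): Tm = 64.9 + 41·(15 − 16.4)/26 = 62.7°C ✓; GC 15/26 = 57.7% ✓ — passes.
F2 (25 nt, A=6 T=5 G=9 C=5): Tm = 64.9 + 41·(14 − 16.4)/25 = 61.0°C ✓; GC 14/25 = 56.0% ✓ — passes.
F3 (28 nt, A=3 T=7 G=9 C=9): Tm = 64.9 + 41·(18 − 16.4)/28 = 67.2°C ✓; GC 18/28 = 64.3%, outside 36.4–61.1% ✗ — fails.
F4 (26 nt, A=11 T=2 G=7 C=6): Tm = 64.9 + 41·(13 − 16.4)/26 = 59.5°C ✓; GC 13/26 = 50.0% ✓ — passes.

F1, F2 and F4.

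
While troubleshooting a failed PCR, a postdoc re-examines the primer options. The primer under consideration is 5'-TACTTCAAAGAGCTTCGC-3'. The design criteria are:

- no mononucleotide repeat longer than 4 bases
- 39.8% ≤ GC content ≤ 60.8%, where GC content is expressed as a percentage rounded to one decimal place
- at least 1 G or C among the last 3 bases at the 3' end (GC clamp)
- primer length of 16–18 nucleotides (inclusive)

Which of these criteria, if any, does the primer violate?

Base counts: A=5, T=5, G=3, C=5 (length 18).
homopolymer run: longest run = 3 ✓
GC content: GC 8/18 = 44.4% ✓
GC clamp: 3' end CGC has 3 G/C ✓
length: length 18 ✓

Meets all criteria.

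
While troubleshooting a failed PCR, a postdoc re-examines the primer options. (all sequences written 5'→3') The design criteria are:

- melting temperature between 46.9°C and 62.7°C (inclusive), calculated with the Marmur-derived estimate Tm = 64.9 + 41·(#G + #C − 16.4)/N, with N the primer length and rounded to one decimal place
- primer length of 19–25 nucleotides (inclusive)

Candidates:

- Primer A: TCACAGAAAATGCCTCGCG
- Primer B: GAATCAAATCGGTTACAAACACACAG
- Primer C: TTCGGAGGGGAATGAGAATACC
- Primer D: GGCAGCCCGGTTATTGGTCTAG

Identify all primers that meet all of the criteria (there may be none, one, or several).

Primer A (19 nt, A=6 T=3 G=4 C=6): Tm = 64.9 + 41·(10 − 16.4)/19 = 51.1°C ✓; length 19 ✓ — passes.
Primer B (26 nt, A=12 T=4 G=4 C=6): Tm = 64.9 + 41·(10 − 16.4)/26 = 54.8°C ✓; length 26, outside 19–25 ✗ — fails.
Primer C (22 nt, A=7 T=4 G=8 C=3): Tm = 64.9 + 41·(11 − 16.4)/22 = 54.8°C ✓; length 22 ✓ — passes.
Primer D (22 nt, A=3 T=6 G=8 C=5): Tm = 64.9 + 41·(13 − 16.4)/22 = 58.6°C ✓; length 22 ✓ — passes.

Primer A, Primer C and Primer D.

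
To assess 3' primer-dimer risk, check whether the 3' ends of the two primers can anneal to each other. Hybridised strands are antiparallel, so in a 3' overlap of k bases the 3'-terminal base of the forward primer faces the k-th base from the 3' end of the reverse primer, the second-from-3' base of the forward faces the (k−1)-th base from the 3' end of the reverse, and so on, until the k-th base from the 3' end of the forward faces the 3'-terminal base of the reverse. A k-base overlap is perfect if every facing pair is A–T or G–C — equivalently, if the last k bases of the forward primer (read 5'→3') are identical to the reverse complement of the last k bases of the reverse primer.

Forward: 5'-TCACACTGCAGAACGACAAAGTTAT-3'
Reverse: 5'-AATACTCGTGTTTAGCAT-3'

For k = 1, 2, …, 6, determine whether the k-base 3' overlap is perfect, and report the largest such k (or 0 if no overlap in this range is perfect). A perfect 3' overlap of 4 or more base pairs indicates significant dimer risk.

Last 6 bases (5'→3') — forward …AGTTAT, reverse …TAGCAT.
Reverse complement of the reverse primer's last 6 bases: ATGCTA; its first k bases are the reverse complement of the reverse primer's last k bases, so a perfect k-base overlap needs the forward primer's last k bases to equal them.
Comparing (forward last k vs required): k=1: T vs A ✗; k=2: AT vs AT ✓; k=3: TAT vs ATG ✗; k=4: TTAT vs ATGC ✗; k=5: GTTAT vs ATGCT ✗; k=6: AGTTAT vs ATGCTA ✗.
Only k = 2 is perfect, so the longest perfect 3' overlap is 2.

Longest perfect overlap: 2 complementary base pairs; below the dimer-risk threshold (threshold 4).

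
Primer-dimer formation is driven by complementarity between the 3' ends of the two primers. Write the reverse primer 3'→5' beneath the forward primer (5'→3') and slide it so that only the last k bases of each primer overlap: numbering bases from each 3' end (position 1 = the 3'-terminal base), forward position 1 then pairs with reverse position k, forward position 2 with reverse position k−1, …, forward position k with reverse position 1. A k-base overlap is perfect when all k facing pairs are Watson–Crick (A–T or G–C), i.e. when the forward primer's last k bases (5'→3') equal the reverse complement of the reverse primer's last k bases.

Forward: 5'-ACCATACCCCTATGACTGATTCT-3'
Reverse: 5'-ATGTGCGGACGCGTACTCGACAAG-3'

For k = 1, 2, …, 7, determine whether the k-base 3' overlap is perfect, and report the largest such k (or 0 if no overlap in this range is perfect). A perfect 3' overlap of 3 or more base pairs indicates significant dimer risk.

Last 7 bases (5'→3') — forward …TGATTCT, reverse …CGACAAG.
Reverse complement of the reverse primer's last 7 bases: CTTGTCG; its first k bases are the reverse complement of the reverse primer's last k bases, so a perfect k-base overlap needs the forward primer's last k bases to equal them.
Comparing (forward last k vs required): k=1: T vs C ✗; k=2: CT vs CT ✓; k=3: TCT vs CTT ✗; k=4: TTCT vs CTTG ✗; k=5: ATTCT vs CTTGT ✗; k=6: GATTCT vs CTTGTC ✗; k=7: TGATTCT vs CTTGTCG ✗.
Only k = 2 is perfect, so the longest perfect 3' overlap is 2.

Longest perfect overlap: 2 complementary base pairs; below the dimer-risk threshold (threshold 3).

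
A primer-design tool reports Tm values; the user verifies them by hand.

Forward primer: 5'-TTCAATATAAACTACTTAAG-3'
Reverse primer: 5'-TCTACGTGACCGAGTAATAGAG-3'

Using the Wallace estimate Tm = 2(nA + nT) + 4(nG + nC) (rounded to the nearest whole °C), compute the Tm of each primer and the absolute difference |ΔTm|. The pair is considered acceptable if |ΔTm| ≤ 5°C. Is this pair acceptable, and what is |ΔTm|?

|ΔTm| = 16°C; the pair is not acceptable.

Forward: A=9 T=7 G=1 C=3 → Tm = 2·16 + 4·4 = 48°C.
Reverse: A=7 T=5 G=6 C=4 → Tm = 2·12 + 4·10 = 64°C.
|ΔTm| = |48 − 64| = 16°C, > 5°C.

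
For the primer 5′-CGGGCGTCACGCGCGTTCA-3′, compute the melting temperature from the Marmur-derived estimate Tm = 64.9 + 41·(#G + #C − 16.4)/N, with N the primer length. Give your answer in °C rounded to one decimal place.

Base counts: A=2, T=3, G=7, C=7; G+C = 14, N = 19.
Tm = 64.9 + 41·(14 − 16.4)/19 = 64.9 + -98.40/19 = 59.7°C.

59.7°C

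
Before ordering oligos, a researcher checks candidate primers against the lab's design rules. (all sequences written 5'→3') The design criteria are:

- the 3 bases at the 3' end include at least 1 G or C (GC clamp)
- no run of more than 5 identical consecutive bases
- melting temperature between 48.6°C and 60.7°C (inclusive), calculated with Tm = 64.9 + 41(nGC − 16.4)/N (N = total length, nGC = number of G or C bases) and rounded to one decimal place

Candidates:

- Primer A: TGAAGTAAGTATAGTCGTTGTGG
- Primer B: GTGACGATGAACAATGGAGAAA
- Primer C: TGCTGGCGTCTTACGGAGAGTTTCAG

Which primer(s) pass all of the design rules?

Primer A (23 nt, A=6 T=8 G=8 C=1): 3' end TGG has 2 G/C ✓; longest run = 2 ✓; Tm = 64.9 + 41·(9 − 16.4)/23 = 51.7°C ✓ — passes.
Primer B (22 nt, A=10 T=3 G=7 C=2): 3' end AAA has 0 G/C, need ≥1 ✗; longest run = 3 ✓; Tm = 64.9 + 41·(9 − 16.4)/22 = 51.1°C ✓ — fails.
Primer C (26 nt, A=4 T=8 G=9 C=5): 3' end CAG has 2 G/C ✓; longest run = 3 ✓; Tm = 64.9 + 41·(14 − 16.4)/26 = 61.1°C, outside 48.6–60.7°C ✗ — fails.

Primer A only.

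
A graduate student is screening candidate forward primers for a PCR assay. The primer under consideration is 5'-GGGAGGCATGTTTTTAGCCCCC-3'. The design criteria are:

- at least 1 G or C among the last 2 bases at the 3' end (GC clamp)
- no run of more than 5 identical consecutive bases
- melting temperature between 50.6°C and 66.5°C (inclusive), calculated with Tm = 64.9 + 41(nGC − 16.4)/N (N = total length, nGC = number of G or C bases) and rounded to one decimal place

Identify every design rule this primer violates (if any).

Meets all criteria.

Base counts: A=3, T=6, G=7, C=6 (length 22).
GC clamp: 3' end CC has 2 G/C ✓
homopolymer run: longest run = 5 ✓
Tm: Tm = 64.9 + 41·(13 − 16.4)/22 = 58.6°C ✓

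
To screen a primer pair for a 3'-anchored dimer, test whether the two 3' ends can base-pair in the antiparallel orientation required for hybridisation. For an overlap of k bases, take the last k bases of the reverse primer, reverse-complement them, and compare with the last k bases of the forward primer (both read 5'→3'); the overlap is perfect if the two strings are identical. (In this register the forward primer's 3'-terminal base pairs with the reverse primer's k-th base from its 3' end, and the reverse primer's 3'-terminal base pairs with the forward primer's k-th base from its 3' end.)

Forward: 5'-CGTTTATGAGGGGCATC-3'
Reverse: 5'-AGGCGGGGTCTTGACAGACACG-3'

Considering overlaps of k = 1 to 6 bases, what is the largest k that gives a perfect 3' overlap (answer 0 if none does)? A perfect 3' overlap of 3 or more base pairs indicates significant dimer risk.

Last 6 bases (5'→3') — forward …GGCATC, reverse …GACACG.
Reverse complement of the reverse primer's last 6 bases: CGTGTC; its first k bases are the reverse complement of the reverse primer's last k bases, so a perfect k-base overlap needs the forward primer's last k bases to equal them.
Comparing (forward last k vs required): k=1: C vs C ✓; k=2: TC vs CG ✗; k=3: ATC vs CGT ✗; k=4: CATC vs CGTG ✗; k=5: GCATC vs CGTGT ✗; k=6: GGCATC vs CGTGTC ✗.
Only k = 1 is perfect, so the longest perfect 3' overlap is 1.

Longest perfect overlap: 1 complementary base pair; below the dimer-risk threshold (threshold 3).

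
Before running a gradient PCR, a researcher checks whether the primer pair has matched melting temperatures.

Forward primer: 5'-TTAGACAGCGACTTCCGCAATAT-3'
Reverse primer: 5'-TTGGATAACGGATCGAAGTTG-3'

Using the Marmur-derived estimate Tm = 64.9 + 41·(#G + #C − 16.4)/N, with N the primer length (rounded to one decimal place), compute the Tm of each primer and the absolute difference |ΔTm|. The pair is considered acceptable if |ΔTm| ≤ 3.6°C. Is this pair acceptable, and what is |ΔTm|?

Forward: G+C = 10, N = 23 → Tm = 64.9 + 41·(10 − 16.4)/23 = 53.5°C.
Reverse: G+C = 9, N = 21 → Tm = 64.9 + 41·(9 − 16.4)/21 = 50.5°C.
|ΔTm| = |53.5 − 50.5| = 3.0°C, ≤ 3.6°C.

|ΔTm| = 3.0°C; the pair is acceptable.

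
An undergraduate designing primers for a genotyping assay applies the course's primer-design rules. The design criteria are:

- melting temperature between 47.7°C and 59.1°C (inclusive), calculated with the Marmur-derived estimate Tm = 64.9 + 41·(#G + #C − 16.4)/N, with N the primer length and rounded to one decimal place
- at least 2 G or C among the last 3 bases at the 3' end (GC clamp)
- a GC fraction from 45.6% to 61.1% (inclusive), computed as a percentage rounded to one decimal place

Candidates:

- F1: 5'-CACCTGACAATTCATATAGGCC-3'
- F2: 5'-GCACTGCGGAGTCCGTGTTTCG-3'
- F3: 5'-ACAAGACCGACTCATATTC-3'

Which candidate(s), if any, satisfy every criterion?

None of the candidates satisfy all criteria.

F1 (22 nt, A=7 T=5 G=3 C=7): Tm = 64.9 + 41·(10 − 16.4)/22 = 53.0°C ✓; 3' end GCC has 3 G/C ✓; GC 10/22 = 45.5%, outside 45.6–61.1% ✗ — fails.
F2 (22 nt, A=2 T=6 G=8 C=6): Tm = 64.9 + 41·(14 − 16.4)/22 = 60.4°C, outside 47.7–59.1°C ✗; 3' end TCG has 2 G/C ✓; GC 14/22 = 63.6%, outside 45.6–61.1% ✗ — fails.
F3 (19 nt, A=7 T=4 G=2 C=6): Tm = 64.9 + 41·(8 − 16.4)/19 = 46.8°C, outside 47.7–59.1°C ✗; 3' end TTC has 1 G/C, need ≥2 ✗; GC 8/19 = 42.1%, outside 45.6–61.1% ✗ — fails.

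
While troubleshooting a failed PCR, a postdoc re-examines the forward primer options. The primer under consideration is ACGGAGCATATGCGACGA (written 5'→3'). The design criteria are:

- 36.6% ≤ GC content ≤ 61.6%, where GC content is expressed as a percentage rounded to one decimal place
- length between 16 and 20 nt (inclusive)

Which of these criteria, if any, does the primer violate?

Base counts: A=6, T=2, G=6, C=4 (length 18).
GC content: GC 10/18 = 55.6% ✓
length: length 18 ✓

Meets all criteria.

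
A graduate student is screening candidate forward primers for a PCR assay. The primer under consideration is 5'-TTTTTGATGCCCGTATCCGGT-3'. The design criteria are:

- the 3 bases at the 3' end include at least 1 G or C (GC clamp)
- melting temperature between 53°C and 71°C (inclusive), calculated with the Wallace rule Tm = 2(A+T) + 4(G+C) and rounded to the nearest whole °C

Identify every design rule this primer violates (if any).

Meets all criteria.

Base counts: A=2, T=9, G=5, C=5 (length 21).
GC clamp: 3' end GGT has 2 G/C ✓
Tm: Tm = 2·11 + 4·10 = 62°C ✓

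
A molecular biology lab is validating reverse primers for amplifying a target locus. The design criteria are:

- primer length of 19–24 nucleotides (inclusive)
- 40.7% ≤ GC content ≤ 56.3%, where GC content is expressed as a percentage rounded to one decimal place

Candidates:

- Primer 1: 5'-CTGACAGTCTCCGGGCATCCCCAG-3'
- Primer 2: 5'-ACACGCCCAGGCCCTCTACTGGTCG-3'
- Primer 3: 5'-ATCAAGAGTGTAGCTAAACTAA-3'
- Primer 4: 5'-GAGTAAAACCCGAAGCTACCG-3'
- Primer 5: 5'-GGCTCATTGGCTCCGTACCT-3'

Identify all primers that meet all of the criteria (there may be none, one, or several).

Primer 1 (24 nt, A=4 T=4 G=6 C=10): length 24 ✓; GC 16/24 = 66.7%, outside 40.7–56.3% ✗ — fails.
Primer 2 (25 nt, A=4 T=4 G=6 C=11): length 25, outside 19–24 ✗; GC 17/25 = 68.0%, outside 40.7–56.3% ✗ — fails.
Primer 3 (22 nt, A=10 T=5 G=4 C=3): length 22 ✓; GC 7/22 = 31.8%, outside 40.7–56.3% ✗ — fails.
Primer 4 (21 nt, A=8 T=2 G=5 C=6): length 21 ✓; GC 11/21 = 52.4% ✓ — passes.
Primer 5 (20 nt, A=2 T=6 G=5 C=7): length 20 ✓; GC 12/20 = 60.0%, outside 40.7–56.3% ✗ — fails.

Primer 4 only.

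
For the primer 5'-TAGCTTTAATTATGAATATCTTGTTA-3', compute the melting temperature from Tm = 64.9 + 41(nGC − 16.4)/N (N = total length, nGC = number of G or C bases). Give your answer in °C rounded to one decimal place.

46.9°C

Base counts: A=8, T=13, G=3, C=2; G+C = 5, N = 26.
Tm = 64.9 + 41·(5 − 16.4)/26 = 64.9 + -467.40/26 = 46.9°C.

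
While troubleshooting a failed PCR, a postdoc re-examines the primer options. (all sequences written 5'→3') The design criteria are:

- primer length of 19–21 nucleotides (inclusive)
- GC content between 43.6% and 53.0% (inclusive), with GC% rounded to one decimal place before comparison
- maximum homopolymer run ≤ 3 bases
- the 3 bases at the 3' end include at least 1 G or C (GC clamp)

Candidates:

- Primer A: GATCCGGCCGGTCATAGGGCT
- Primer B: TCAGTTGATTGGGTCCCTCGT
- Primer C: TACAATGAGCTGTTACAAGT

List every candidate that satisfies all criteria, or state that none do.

Primer B only.

Primer A (21 nt, A=3 T=4 G=8 C=6): length 21 ✓; GC 14/21 = 66.7%, outside 43.6–53.0% ✗; longest run = 3 ✓; 3' end GCT has 2 G/C ✓ — fails.
Primer B (21 nt, A=2 T=8 G=6 C=5): length 21 ✓; GC 11/21 = 52.4% ✓; longest run = 3 ✓; 3' end CGT has 2 G/C ✓ — passes.
Primer C (20 nt, A=7 T=6 G=4 C=3): length 20 ✓; GC 7/20 = 35.0%, outside 43.6–53.0% ✗; longest run = 2 ✓; 3' end AGT has 1 G/C ✓ — fails.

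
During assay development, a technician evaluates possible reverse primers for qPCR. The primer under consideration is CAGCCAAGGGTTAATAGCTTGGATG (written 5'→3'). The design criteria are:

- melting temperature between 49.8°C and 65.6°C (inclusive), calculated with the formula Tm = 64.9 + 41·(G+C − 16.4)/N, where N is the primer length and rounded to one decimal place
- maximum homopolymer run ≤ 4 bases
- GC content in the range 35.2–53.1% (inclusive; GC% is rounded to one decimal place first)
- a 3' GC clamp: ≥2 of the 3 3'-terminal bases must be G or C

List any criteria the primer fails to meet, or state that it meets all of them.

Base counts: A=7, T=6, G=8, C=4 (length 25).
Tm: Tm = 64.9 + 41·(12 − 16.4)/25 = 57.7°C ✓
homopolymer run: longest run = 3 ✓
GC content: GC 12/25 = 48.0% ✓
GC clamp: 3' end ATG has 1 G/C, need ≥2 ✗

Fails: GC clamp.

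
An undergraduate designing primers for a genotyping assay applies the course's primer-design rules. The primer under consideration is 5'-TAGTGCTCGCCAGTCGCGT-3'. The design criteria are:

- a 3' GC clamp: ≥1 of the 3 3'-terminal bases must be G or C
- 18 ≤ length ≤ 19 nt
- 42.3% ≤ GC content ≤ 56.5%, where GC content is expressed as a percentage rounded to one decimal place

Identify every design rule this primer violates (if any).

Base counts: A=2, T=5, G=6, C=6 (length 19).
GC clamp: 3' end CGT has 2 G/C ✓
length: length 19 ✓
GC content: GC 12/19 = 63.2%, outside 42.3–56.5% ✗

Fails: GC content.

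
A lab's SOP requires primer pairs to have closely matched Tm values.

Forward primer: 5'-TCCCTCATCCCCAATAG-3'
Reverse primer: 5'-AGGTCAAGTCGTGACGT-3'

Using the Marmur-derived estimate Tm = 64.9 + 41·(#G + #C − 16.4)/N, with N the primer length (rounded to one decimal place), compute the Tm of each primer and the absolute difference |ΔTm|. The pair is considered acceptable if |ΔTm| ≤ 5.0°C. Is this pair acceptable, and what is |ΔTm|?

Forward: G+C = 9, N = 17 → Tm = 64.9 + 41·(9 − 16.4)/17 = 47.1°C.
Reverse: G+C = 9, N = 17 → Tm = 64.9 + 41·(9 − 16.4)/17 = 47.1°C.
|ΔTm| = |47.1 − 47.1| = 0.0°C, ≤ 5.0°C.

|ΔTm| = 0.0°C; the pair is acceptable.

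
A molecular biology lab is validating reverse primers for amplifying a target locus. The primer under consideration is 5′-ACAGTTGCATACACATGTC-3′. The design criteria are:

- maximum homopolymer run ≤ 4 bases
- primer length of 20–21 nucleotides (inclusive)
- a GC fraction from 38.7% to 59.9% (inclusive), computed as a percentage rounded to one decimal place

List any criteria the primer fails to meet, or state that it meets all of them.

Base counts: A=6, T=5, G=3, C=5 (length 19).
homopolymer run: longest run = 2 ✓
length: length 19, outside 20–21 ✗
GC content: GC 8/19 = 42.1% ✓

Fails: length.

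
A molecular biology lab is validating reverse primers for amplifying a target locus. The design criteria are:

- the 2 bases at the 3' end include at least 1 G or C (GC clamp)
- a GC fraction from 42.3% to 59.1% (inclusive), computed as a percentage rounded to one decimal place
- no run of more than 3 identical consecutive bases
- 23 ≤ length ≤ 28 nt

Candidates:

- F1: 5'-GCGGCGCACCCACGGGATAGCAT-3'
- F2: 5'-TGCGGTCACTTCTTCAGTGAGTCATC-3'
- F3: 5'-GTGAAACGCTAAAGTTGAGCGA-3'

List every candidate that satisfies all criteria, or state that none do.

F1 (23 nt, A=5 T=2 G=8 C=8): 3' end AT has 0 G/C, need ≥1 ✗; GC 16/23 = 69.6%, outside 42.3–59.1% ✗; longest run = 3 ✓; length 23 ✓ — fails.
F2 (26 nt, A=4 T=9 G=6 C=7): 3' end TC has 1 G/C ✓; GC 13/26 = 50.0% ✓; longest run = 2 ✓; length 26 ✓ — passes.
F3 (22 nt, A=8 T=4 G=7 C=3): 3' end GA has 1 G/C ✓; GC 10/22 = 45.5% ✓; longest run = 3 ✓; length 22, outside 23–28 ✗ — fails.

F2 only.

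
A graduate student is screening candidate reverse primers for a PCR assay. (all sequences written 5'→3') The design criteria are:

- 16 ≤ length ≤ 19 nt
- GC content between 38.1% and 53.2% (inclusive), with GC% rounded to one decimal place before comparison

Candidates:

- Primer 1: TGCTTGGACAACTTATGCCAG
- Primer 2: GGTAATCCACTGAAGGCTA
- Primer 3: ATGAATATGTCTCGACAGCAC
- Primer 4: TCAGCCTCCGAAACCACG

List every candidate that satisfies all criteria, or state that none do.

Primer 2 only.

Primer 1 (21 nt, A=5 T=6 G=5 C=5): length 21, outside 16–19 ✗; GC 10/21 = 47.6% ✓ — fails.
Primer 2 (19 nt, A=6 T=4 G=5 C=4): length 19 ✓; GC 9/19 = 47.4% ✓ — passes.
Primer 3 (21 nt, A=7 T=5 G=4 C=5): length 21, outside 16–19 ✗; GC 9/21 = 42.9% ✓ — fails.
Primer 4 (18 nt, A=5 T=2 G=3 C=8): length 18 ✓; GC 11/18 = 61.1%, outside 38.1–53.2% ✗ — fails.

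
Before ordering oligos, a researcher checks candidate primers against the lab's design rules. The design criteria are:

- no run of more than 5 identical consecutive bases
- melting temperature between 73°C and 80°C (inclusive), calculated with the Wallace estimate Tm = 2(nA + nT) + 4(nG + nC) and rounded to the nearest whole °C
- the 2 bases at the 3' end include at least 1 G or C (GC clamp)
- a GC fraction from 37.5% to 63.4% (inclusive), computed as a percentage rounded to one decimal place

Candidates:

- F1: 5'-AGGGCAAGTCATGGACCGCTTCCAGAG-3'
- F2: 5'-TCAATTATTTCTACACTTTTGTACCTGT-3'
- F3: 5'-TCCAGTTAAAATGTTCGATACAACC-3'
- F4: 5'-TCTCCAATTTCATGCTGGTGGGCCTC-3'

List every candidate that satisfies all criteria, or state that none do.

F1 (27 nt, A=7 T=4 G=9 C=7): longest run = 3 ✓; Tm = 2·11 + 4·16 = 86°C, outside 73–80°C ✗; 3' end AG has 1 G/C ✓; GC 16/27 = 59.3% ✓ — fails.
F2 (28 nt, A=6 T=14 G=2 C=6): longest run = 4 ✓; Tm = 2·20 + 4·8 = 72°C, outside 73–80°C ✗; 3' end GT has 1 G/C ✓; GC 8/28 = 28.6%, outside 37.5–63.4% ✗ — fails.
F3 (25 nt, A=9 T=7 G=3 C=6): longest run = 4 ✓; Tm = 2·16 + 4·9 = 68°C, outside 73–80°C ✗; 3' end CC has 2 G/C ✓; GC 9/25 = 36.0%, outside 37.5–63.4% ✗ — fails.
F4 (26 nt, A=3 T=9 G=6 C=8): longest run = 3 ✓; Tm = 2·12 + 4·14 = 80°C ✓; 3' end TC has 1 G/C ✓; GC 14/26 = 53.8% ✓ — passes.

F4 only.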